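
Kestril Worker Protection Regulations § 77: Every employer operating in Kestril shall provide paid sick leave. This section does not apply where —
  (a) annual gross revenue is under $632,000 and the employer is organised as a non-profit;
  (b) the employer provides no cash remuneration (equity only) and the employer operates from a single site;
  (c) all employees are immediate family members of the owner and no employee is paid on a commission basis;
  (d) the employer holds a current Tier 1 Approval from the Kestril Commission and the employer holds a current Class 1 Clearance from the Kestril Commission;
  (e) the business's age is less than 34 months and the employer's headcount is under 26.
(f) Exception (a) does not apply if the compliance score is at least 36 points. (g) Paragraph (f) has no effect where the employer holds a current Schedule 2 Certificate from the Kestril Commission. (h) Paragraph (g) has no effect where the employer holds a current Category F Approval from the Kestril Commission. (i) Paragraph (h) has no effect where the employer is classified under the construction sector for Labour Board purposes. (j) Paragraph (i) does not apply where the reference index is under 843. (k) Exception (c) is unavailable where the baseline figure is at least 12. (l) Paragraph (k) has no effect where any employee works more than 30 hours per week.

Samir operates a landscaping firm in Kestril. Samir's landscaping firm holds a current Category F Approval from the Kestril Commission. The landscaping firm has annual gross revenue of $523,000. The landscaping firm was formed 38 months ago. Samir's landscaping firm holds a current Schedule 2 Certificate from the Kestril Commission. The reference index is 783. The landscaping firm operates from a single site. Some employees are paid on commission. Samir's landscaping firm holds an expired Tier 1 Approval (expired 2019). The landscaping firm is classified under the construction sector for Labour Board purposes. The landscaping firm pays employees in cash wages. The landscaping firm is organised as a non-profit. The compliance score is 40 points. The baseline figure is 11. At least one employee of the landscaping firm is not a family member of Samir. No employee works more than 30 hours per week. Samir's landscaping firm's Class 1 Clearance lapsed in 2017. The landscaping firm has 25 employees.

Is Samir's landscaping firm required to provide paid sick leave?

Yes — Samir's landscaping firm must provide paid sick leave.

Exception (a)'s conditions are all satisfied: annual gross revenue is $523,000, under the $632,000 limit; the employer is a non-profit. But applying paragraphs (f)–(j): (f) operates against (a): the compliance score is 40 points, meeting the 36 points threshold. (g) is triggered (a current Schedule 2 Certificate is held), but yields to (h): (h) operates — a current Category F Approval is held. (i) applies (the landscaping firm is classified under the construction sector), but is set aside by (j): (j) is engaged — the reference index is 783, under the 843 limit. Exception (a) does not apply.
Exception (b) requires that the employer provides no cash remuneration (equity only); but employees are paid cash wages, so (b) is unavailable.
Exception (c) fails — at least one employee is not a family member.
Exception (d) does not apply: the Tier 1 Approval is not current.
Exception (e) does not apply: the business's age is 38 months, not less than 34 months.
Every exception is unavailable, so the rule governs.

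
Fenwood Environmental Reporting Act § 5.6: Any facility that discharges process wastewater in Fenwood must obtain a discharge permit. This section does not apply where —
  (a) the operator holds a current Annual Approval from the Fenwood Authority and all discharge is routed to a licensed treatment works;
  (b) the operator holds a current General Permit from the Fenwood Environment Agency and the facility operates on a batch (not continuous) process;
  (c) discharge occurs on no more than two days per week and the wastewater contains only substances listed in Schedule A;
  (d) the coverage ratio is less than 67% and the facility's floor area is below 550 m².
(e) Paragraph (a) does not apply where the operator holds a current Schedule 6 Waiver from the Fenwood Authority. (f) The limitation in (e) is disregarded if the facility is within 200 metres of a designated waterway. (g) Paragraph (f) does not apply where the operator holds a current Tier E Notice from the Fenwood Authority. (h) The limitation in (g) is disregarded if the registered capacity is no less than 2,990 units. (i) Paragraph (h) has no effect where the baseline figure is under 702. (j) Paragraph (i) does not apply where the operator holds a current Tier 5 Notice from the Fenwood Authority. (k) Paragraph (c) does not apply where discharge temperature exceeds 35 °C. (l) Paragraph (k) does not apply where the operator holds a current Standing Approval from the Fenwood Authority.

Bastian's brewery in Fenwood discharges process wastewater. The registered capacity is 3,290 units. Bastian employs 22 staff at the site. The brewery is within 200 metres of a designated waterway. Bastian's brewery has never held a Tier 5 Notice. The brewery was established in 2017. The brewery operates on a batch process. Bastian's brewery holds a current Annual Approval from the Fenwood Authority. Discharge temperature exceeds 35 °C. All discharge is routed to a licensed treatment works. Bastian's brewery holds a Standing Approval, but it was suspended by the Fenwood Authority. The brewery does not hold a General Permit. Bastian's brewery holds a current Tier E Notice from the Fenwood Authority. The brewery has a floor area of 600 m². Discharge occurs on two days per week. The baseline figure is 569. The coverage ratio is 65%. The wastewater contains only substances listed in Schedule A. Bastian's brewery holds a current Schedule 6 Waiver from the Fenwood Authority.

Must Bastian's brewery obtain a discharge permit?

Exception (a) is satisfied on its face — a current Annual Approval is held; discharge is routed to a licensed treatment works. But: (e) is triggered — a current Schedule 6 Waiver is held. (f) is triggered (the brewery is within 200 m of a designated waterway), but is itself disapplied by (g): (g) operates against (f): a current Tier E Notice is held. (h) operates (the registered capacity is 3,290 units, meeting the 2,990 units threshold), but is overridden by (i): (i) operates against (h): the baseline figure is 569, under the 702 limit. (j) is inapplicable (there is no Tier 5 Notice in force), so (i) stands. Exception (a) does not apply.
Exception (b) fails — no General Permit is held.
Exception (c) is satisfied on its face — discharge occurs on no more than two days per week; the wastewater is Schedule-A-only. Turning to paragraphs (k)–(l): (k) is triggered — discharge temperature exceeds 35 °C. (l), which would lift (k), is inapplicable — no current Standing Approval is held. So (c) is unavailable.
Exception (d) does not apply: the facility's floor area is 600 m², not below 550 m².
Every exception is unavailable, so the rule governs.

Yes — Bastian's brewery must obtain a discharge permit.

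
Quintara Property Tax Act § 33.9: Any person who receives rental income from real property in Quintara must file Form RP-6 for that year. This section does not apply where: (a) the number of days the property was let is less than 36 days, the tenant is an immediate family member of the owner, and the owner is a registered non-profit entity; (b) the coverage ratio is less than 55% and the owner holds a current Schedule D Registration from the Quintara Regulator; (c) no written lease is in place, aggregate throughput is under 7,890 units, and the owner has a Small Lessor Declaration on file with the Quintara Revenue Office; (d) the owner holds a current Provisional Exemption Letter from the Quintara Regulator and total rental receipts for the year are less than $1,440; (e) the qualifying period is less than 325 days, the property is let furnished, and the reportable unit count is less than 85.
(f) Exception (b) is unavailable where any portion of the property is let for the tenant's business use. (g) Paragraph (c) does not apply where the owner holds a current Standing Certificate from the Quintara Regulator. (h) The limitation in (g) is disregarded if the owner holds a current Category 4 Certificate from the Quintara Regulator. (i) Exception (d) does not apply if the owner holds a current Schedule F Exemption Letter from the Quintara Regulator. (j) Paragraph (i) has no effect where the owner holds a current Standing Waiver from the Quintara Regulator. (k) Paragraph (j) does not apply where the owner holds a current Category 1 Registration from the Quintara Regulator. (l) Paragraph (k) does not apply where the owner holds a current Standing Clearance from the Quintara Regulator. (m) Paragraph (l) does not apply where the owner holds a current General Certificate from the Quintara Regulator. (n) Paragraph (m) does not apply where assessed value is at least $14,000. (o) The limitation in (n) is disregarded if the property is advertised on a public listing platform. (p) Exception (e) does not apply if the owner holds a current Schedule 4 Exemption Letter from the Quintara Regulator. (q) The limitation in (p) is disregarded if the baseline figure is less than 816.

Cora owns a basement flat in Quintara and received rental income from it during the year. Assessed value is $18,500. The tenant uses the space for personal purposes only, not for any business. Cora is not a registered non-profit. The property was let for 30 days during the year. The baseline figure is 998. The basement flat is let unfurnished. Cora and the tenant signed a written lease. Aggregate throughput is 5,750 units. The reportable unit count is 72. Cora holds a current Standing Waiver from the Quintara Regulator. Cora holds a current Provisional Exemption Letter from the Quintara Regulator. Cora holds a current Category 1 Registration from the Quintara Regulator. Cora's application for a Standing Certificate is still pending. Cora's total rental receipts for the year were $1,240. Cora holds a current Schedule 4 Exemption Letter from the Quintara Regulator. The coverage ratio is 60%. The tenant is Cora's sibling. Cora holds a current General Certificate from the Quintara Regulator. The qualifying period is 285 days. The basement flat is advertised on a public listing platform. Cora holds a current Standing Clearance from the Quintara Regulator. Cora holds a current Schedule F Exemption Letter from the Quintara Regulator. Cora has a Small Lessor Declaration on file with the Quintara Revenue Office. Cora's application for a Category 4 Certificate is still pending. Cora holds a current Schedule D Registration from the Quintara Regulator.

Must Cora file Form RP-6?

Exception (a) fails — Cora is not a registered non-profit.
Exception (b) fails — the coverage ratio is 60%, not less than 55%.
Exception (c) requires that no written lease is in place; but a written lease is in place, so (c) is unavailable.
Exception (d)'s conditions are all satisfied: a current Provisional Exemption Letter is held; total rental receipts for the year are $1,240, less than the $1,440 limit. However, paragraphs (i)–(o) must be considered: (i) operates — a current Schedule F Exemption Letter is held. (j) is triggered (a current Standing Waiver is held), but is displaced by (k): (k) operates against (j): a current Category 1 Registration is held. (l) would limit (k) — a current Standing Clearance is held — but (m) sets (l) aside: (m) applies — a current General Certificate is held. (n) is triggered (assessed value is $18,500, meeting the $14,000 threshold), but is displaced by (o): (o) operates against (n): the property is publicly advertised. Exception (d) does not apply.
Exception (e) does not apply: the property is let unfurnished.
None of the exceptions is available; § 33.9 applies in full.

Yes — Cora must file Form RP-6.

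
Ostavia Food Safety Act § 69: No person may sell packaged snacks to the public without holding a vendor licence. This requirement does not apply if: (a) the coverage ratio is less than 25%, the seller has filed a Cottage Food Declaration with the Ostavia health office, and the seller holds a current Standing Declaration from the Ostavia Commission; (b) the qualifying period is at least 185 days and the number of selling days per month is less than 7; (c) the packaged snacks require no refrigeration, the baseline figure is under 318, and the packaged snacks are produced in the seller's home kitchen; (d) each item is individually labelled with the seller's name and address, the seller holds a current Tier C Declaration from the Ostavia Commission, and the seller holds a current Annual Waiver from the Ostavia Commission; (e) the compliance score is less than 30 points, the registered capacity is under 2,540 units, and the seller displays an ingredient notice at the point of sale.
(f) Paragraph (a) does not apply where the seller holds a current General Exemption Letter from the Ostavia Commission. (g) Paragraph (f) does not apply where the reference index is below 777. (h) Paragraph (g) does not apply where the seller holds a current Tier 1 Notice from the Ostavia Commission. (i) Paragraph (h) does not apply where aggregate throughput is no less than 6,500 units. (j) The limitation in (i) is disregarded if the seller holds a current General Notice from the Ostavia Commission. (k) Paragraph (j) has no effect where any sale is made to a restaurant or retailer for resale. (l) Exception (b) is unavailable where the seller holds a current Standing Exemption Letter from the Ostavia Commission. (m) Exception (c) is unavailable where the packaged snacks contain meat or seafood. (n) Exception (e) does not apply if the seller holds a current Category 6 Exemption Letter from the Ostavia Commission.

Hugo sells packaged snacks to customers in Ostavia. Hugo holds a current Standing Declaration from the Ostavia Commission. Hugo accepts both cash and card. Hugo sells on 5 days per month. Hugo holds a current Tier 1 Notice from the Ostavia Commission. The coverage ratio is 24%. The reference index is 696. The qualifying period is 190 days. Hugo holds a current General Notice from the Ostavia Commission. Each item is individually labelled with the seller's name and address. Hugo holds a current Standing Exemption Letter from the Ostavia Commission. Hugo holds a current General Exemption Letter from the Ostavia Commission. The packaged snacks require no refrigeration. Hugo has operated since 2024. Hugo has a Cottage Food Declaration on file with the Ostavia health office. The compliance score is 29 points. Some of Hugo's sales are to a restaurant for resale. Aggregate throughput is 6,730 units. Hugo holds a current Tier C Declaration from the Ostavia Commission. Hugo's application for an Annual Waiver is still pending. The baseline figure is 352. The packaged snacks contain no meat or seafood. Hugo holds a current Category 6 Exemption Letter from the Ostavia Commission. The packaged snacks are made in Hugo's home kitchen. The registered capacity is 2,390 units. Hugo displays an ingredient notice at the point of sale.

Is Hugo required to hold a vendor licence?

All of (a)'s requirements are met (the coverage ratio is 24%, less than the 25% limit; a Cottage Food Declaration is on file; a current Standing Declaration is held). Under paragraphs (f)–(k): (f) would limit (a) — a current General Exemption Letter is held — but (g) sets (f) aside: (g) operates against (f): the reference index is 696, below the 777 limit. (h) would limit (g) — a current Tier 1 Notice is held — but (i) sets (h) aside: (i) is engaged — aggregate throughput is 6,730 units, meeting the 6,500 units threshold. (j) would limit (i) — a current General Notice is held — but (k) sets (j) aside: (k) operates against (j): some sales are to a restaurant for resale. Exception (a) stands.
Exception (b): the qualifying period is 190 days, meeting the 185 days threshold; the number of selling days per month is 5, less than the 7 limit — every condition holds. However, paragraph (l) must be considered: (l) operates against (b): a current Standing Exemption Letter is held. So (b) is unavailable.
Exception (c) fails — the baseline figure is 352, not under 318.
Exception (d) requires that the seller holds a current Annual Waiver from the Ostavia Commission; but there is no Annual Waiver in force, so (d) is unavailable.
Exception (e): the compliance score is 29 points, less than the 30 points limit; the registered capacity is 2,390 units, under the 2,540 units limit; an ingredient notice is displayed — every condition holds. Turning to paragraph (n): (n) operates against (e): a current Category 6 Exemption Letter is held. (e) is therefore removed.

No — exception (a) applies; Hugo is not required to hold a vendor licence.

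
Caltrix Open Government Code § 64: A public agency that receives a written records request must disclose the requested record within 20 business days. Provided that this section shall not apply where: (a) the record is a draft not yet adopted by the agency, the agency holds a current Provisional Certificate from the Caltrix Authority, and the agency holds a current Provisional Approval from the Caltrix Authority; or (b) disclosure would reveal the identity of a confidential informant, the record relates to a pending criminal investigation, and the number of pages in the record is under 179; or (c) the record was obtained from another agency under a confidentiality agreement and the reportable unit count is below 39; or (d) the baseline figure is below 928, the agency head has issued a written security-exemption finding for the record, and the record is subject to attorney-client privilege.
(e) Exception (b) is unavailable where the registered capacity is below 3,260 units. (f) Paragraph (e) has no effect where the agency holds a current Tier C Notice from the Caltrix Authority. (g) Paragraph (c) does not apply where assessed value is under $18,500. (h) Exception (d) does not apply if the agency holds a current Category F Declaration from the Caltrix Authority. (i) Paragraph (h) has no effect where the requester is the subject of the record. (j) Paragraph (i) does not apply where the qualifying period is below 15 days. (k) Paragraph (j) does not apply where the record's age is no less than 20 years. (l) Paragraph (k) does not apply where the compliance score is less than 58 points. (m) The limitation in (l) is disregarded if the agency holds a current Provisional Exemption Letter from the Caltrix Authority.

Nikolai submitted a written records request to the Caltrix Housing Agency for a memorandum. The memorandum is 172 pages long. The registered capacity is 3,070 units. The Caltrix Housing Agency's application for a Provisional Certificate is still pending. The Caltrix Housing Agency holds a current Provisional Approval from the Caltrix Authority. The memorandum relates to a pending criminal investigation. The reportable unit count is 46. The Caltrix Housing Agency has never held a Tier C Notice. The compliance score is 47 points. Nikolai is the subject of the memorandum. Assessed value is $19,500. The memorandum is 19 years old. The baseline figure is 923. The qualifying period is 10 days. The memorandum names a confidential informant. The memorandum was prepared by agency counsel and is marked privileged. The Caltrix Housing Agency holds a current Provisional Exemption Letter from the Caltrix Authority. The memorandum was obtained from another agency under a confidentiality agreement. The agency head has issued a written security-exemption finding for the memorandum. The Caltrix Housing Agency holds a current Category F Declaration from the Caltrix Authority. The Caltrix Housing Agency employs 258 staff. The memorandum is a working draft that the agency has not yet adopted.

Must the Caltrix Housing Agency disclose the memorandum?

Yes — the Caltrix Housing Agency must disclose the memorandum.

Exception (a) fails — the Provisional Certificate is not current.
All of (b)'s requirements are met (the memorandum names a confidential informant; the memorandum relates to a pending investigation; the number of pages in the record is 172, under the 179 limit). Turning to paragraphs (e)–(f): (e) operates against (b): the registered capacity is 3,070 units, below the 3,260 units limit. (f) is inapplicable (the Tier C Notice is not current), so (e) stands. (b) is therefore removed.
Exception (c) does not apply: the reportable unit count is 46, not below 39.
All of (d)'s requirements are met (the baseline figure is 923, below the 928 limit; a written security-exemption finding has been issued; the memorandum is privileged). However, paragraphs (h)–(m) must be considered: (h) operates against (d): a current Category F Declaration is held. (i) is triggered (Nikolai is the subject of the memorandum), but is overridden by (j): (j) operates against (i): the qualifying period is 10 days, below the 15 days limit. (k), which would lift (j), does not operate here — the record's age is 19 years, short of 20 years. Exception (d) does not apply.
None of the exceptions is available; § 64 applies in full.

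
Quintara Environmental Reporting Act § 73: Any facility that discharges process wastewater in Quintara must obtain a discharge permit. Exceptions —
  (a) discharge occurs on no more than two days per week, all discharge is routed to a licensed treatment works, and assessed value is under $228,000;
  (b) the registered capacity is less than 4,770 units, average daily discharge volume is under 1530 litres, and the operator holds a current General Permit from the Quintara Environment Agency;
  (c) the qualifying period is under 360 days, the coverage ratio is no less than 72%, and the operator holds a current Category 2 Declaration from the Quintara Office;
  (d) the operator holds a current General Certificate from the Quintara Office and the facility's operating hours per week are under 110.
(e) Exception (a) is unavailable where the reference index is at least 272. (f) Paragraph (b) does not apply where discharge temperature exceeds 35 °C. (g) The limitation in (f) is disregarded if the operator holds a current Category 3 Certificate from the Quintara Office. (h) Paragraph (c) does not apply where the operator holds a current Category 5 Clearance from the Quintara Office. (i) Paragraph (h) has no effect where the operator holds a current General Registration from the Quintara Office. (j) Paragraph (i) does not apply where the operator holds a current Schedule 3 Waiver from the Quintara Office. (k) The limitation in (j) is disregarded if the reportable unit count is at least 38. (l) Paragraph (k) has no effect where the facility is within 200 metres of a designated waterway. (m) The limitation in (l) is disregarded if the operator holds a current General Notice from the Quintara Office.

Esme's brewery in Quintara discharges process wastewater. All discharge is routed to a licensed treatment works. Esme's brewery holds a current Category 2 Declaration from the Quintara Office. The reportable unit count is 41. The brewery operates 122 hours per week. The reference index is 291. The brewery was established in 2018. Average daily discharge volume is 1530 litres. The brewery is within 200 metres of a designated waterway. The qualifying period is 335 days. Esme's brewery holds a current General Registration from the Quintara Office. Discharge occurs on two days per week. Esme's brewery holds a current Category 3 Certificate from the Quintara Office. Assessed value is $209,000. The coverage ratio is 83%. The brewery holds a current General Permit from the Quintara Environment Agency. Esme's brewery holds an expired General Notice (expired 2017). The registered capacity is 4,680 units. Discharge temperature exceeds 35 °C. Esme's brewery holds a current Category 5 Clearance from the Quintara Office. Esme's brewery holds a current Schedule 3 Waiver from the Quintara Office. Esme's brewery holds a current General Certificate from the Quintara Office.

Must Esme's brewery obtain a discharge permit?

Yes — Esme's brewery must obtain a discharge permit.

Exception (a) is satisfied on its face — discharge occurs on no more than two days per week; discharge is routed to a licensed treatment works; assessed value is $209,000, under the $228,000 limit. But: (e) applies — the reference index is 291, meeting the 272 threshold. (a) is therefore removed.
Exception (b) requires that average daily discharge volume is under 1530 litres; but average daily discharge volume is 1530 litres, not under 1530 litres, so (b) is unavailable.
Exception (c)'s conditions are all satisfied: the qualifying period is 335 days, under the 360 days limit; the coverage ratio is 83%, meeting the 72% threshold; a current Category 2 Declaration is held. But: (h) operates against (c): a current Category 5 Clearance is held. (i) is engaged (a current General Registration is held), but is itself disapplied by (j): (j) is triggered — a current Schedule 3 Waiver is held. (k) operates (the reportable unit count is 41, meeting the 38 threshold), but is set aside by (l): (l) operates against (k): the brewery is within 200 m of a designated waterway. (m), which would lift (l), does not operate here — there is no General Notice in force. So (c) is unavailable.
Exception (d) requires that the facility's operating hours per week are under 110; but the facility's operating hours per week are 122, not under 110, so (d) is unavailable.
No exception applies. The general rule governs.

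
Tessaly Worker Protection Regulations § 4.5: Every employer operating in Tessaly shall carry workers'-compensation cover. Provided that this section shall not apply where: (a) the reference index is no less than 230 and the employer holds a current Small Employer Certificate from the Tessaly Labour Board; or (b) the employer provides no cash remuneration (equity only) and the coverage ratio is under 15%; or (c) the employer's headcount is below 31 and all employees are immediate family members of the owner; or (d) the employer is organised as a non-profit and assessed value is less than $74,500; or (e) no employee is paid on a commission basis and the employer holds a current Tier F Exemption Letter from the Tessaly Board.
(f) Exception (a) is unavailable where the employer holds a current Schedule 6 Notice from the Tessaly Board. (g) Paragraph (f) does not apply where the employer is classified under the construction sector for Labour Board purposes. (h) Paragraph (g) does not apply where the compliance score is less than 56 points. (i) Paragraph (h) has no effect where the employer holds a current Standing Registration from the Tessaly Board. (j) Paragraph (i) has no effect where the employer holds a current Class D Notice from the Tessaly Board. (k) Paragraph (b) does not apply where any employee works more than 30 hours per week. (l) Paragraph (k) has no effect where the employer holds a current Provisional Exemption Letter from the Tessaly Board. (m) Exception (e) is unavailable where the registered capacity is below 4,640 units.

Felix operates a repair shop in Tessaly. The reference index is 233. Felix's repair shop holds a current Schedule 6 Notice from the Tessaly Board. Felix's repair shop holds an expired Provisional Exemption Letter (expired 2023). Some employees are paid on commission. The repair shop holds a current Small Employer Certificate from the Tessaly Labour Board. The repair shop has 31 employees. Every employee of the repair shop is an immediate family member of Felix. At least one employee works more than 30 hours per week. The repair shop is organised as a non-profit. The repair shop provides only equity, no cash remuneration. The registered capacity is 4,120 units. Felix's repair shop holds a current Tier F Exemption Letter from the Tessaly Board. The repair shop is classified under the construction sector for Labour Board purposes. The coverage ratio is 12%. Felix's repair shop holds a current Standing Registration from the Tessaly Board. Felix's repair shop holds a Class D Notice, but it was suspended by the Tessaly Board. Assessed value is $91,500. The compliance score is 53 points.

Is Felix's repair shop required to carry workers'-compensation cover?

Exception (a)'s conditions are all satisfied: the reference index is 233, meeting the 230 threshold; a current Small Employer Certificate is held. Under paragraphs (f)–(j): (f) would limit (a) — a current Schedule 6 Notice is held — but (g) sets (f) aside: (g) is engaged — the repair shop is classified under the construction sector. (h) operates (the compliance score is 53 points, less than the 56 points limit), but is overridden by (i): (i) operates against (h): a current Standing Registration is held. (j) does not operate here (there is no Class D Notice in force), so (i) stands. Exception (a) stands.
Exception (b) is satisfied on its face — remuneration is equity-only; the coverage ratio is 12%, under the 15% limit. But: (k) operates — at least one employee exceeds 30 hours/week. (l), which would lift (k), does not operate here — there is no Provisional Exemption Letter in force. (b) is therefore removed.
Exception (c) requires that the employer's headcount is below 31; but the employer's headcount is 31, not below 31, so (c) is unavailable.
Exception (d) requires that assessed value is less than $74,500; but assessed value is $91,500, not less than $74,500, so (d) is unavailable.
Exception (e) requires that no employee is paid on a commission basis; but some employees are paid on commission, so (e) is unavailable.

No — exception (a) applies; Felix's repair shop is not required to carry workers'-compensation cover.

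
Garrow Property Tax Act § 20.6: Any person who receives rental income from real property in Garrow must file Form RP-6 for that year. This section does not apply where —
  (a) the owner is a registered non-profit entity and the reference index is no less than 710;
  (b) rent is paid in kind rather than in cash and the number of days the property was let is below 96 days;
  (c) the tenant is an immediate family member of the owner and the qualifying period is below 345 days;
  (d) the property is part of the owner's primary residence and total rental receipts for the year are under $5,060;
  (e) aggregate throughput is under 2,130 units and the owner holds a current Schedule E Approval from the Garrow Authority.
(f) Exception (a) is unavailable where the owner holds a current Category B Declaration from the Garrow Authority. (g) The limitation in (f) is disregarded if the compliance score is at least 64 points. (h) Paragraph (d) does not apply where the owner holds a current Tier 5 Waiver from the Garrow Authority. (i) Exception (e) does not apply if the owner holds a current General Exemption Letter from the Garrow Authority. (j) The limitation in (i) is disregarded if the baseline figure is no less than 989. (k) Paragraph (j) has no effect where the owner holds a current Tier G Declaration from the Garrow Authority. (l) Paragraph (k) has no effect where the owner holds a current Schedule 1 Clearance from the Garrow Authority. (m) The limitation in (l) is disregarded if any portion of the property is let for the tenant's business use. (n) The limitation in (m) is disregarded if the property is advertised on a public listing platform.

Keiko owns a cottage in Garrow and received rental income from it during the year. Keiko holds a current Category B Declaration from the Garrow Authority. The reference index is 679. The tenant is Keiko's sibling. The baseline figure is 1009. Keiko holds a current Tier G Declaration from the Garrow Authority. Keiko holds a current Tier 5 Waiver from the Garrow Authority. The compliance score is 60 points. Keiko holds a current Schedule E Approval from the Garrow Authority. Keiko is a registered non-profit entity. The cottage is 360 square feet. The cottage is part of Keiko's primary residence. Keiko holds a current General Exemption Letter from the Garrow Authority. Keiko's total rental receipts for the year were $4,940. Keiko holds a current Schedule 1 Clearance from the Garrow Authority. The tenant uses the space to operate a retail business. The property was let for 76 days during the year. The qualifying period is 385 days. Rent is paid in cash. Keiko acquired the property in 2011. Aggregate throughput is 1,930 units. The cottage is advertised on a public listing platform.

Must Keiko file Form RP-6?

No — exception (e) applies; Keiko is not required to file Form RP-6.

Exception (a) fails — the reference index is 679, short of 710.
Exception (b) does not apply: rent is paid in cash.
Exception (c) does not apply: the qualifying period is 385 days, not below 345 days.
Exception (d)'s conditions are all satisfied: the cottage is part of the primary residence; total rental receipts for the year are $4,940, under the $5,060 limit. However, paragraph (h) must be considered: (h) is engaged — a current Tier 5 Waiver is held. (d) is therefore removed.
Exception (e) is satisfied on its face — aggregate throughput is 1,930 units, under the 2,130 units limit; a current Schedule E Approval is held. Applying paragraphs (i)–(n): (i) would limit (e) — a current General Exemption Letter is held — but (j) sets (i) aside: (j) operates against (i): the baseline figure is 1,009, meeting the 989 threshold. (k) is engaged (a current Tier G Declaration is held), but is displaced by (l): (l) operates against (k): a current Schedule 1 Clearance is held. (m) applies (the space is let for business use), but is displaced by (n): (n) operates against (m): the property is publicly advertised. So (e) applies.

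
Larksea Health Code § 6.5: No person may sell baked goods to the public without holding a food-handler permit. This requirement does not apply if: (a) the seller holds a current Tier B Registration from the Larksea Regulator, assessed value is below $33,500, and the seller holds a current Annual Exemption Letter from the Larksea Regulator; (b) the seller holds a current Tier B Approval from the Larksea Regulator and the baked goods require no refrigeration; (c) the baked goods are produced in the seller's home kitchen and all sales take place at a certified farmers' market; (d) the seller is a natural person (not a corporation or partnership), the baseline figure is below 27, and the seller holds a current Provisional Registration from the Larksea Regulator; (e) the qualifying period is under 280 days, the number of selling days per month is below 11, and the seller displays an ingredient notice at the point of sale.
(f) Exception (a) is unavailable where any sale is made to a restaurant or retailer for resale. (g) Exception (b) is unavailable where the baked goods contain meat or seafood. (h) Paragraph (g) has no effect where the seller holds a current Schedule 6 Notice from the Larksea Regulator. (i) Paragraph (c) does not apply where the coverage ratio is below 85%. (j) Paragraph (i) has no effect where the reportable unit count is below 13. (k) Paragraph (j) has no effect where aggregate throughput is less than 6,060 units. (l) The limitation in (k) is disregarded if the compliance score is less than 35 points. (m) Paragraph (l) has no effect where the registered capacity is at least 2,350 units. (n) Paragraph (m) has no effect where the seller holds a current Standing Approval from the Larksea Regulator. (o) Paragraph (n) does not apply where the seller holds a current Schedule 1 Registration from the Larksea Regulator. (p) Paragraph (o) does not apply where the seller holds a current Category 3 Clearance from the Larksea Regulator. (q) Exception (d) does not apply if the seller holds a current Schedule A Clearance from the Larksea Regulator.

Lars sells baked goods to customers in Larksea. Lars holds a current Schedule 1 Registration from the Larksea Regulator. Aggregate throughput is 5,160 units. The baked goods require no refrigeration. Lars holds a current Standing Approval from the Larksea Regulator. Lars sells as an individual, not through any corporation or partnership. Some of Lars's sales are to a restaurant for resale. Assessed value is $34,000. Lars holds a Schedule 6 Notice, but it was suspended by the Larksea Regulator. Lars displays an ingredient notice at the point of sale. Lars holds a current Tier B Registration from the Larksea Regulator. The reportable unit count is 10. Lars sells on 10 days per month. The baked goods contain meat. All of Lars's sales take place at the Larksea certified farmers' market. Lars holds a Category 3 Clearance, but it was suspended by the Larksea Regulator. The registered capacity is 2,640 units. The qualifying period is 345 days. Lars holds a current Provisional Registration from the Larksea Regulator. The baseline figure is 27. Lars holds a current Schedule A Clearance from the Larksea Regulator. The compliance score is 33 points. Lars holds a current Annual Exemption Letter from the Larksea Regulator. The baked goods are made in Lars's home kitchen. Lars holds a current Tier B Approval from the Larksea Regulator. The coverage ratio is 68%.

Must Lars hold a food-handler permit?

Exception (a) fails — assessed value is $34,000, not below $33,500.
Exception (b): a current Tier B Approval is held; the baked goods are shelf-stable — every condition holds. But applying paragraphs (g)–(h): (g) operates — the baked goods contain meat. (h), which would lift (g), is not triggered — there is no Schedule 6 Notice in force. Exception (b) does not apply.
Exception (c)'s conditions are all satisfied: the baked goods are home-kitchen produced; all sales are at a certified farmers' market. Turning to paragraphs (i)–(p): (i) operates — the coverage ratio is 68%, below the 85% limit. (j) is engaged (the reportable unit count is 10, below the 13 limit), but is itself disapplied by (k): (k) is engaged — aggregate throughput is 5,160 units, less than the 6,060 units limit. (l) applies (the compliance score is 33 points, less than the 35 points limit), but is itself disapplied by (m): (m) operates — the registered capacity is 2,640 units, meeting the 2,350 units threshold. (n) would limit (m) — a current Standing Approval is held — but (o) sets (n) aside: (o) operates against (n): a current Schedule 1 Registration is held. (p), which would lift (o), is not engaged — there is no Category 3 Clearance in force. So (c) is unavailable.
Exception (d) does not apply: the baseline figure is 27, not below 27.
Exception (e) fails — the qualifying period is 345 days, not under 280 days.
No exception displaces § 6.5.

Yes — Lars must hold a food-handler permit.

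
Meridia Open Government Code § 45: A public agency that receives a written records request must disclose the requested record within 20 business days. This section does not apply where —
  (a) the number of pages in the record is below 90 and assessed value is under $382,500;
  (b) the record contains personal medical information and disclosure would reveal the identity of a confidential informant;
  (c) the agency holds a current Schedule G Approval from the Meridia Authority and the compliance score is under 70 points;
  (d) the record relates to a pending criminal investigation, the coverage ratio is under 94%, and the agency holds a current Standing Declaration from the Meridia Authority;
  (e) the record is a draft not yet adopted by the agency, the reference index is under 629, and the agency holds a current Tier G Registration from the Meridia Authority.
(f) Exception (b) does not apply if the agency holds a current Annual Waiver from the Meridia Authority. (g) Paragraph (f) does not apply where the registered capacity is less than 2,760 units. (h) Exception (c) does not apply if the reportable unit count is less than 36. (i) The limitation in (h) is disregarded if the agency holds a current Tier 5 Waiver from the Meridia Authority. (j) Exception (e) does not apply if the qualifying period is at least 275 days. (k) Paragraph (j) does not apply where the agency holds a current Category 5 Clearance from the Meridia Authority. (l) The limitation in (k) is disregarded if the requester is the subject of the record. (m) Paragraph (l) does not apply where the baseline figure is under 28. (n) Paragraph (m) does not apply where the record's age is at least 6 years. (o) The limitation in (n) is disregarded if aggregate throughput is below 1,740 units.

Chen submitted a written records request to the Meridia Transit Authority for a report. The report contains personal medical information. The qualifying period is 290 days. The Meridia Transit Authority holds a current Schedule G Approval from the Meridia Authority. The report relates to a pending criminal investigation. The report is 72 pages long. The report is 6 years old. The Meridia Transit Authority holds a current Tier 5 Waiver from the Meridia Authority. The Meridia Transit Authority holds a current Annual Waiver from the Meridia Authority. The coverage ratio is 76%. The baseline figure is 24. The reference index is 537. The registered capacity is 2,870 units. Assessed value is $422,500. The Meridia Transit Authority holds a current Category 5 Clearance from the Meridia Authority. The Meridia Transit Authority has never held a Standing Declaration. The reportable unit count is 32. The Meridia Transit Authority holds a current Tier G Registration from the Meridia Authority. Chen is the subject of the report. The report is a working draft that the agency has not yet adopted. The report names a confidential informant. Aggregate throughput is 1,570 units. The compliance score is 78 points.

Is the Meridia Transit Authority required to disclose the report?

Exception (a) does not apply: assessed value is $422,500, not under $382,500.
Exception (b): the report contains personal medical information; the report names a confidential informant — every condition holds. However, paragraphs (f)–(g) must be considered: (f) operates against (b): a current Annual Waiver is held. (g) is not triggered (the registered capacity is 2,870 units, not less than 2,760 units), so (f) stands. Exception (b) does not apply.
Exception (c) fails — the compliance score is 78 points, not under 70 points.
Exception (d) requires that the agency holds a current Standing Declaration from the Meridia Authority; but no current Standing Declaration is held, so (d) is unavailable.
Exception (e)'s conditions are all satisfied: the report is an unadopted draft; the reference index is 537, under the 629 limit; a current Tier G Registration is held. Under paragraphs (j)–(o): (j) applies (the qualifying period is 290 days, meeting the 275 days threshold), but is itself disapplied by (k): (k) applies — a current Category 5 Clearance is held. (l) would limit (k) — Chen is the subject of the report — but (m) sets (l) aside: (m) is engaged — the baseline figure is 24, under the 28 limit. (n) is triggered (the record's age is 6 years, meeting the 6 years threshold), but is set aside by (o): (o) operates against (n): aggregate throughput is 1,570 units, below the 1,740 units limit. Exception (e) stands.

No — exception (e) applies; the Meridia Transit Authority is not required to disclose the report.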